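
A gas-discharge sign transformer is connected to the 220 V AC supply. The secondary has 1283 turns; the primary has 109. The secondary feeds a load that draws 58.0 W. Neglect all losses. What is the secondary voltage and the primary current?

V_s ≈ 2590 V, I_p ≈ 0.264 A

V_s = V_p × N_s/N_p = 220 × 1283/109 = 2589.5 V.
I_s = P/V_s = 58.0/2589.5 = 0.022398 A.
I_p = I_s × N_s/N_p = 0.022398 × 1283/109 = 0.264 A.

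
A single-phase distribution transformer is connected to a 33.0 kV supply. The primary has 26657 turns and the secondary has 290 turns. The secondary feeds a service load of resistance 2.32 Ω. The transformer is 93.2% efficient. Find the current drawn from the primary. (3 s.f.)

V_s = 33000 × 290/26657 = 359.01 V.
I_s = V_s/R = 359.01/2.32 = 154.74 A.
P_out = V_s I_s = 359.01 × 154.74 = 55554 W.
P_in = P_out/η = 55554/0.932 = 59607 W.
I_p = P_in/V_p = 59607/33000 = 1.81 A.

I_p ≈ 1.81 A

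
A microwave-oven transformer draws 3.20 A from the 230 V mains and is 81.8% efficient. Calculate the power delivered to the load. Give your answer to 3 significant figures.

P_in = V_p I_p = 230 × 3.20 = 736.00 W.
P_out = η P_in = 0.818 × 736.00 = 602 W.

P_out ≈ 602 W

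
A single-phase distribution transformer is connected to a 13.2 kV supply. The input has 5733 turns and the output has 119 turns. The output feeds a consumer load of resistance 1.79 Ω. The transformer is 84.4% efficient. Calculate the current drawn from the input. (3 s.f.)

V_out = 13200 × 119/5733 = 273.99 V.
I_out = V_out/R = 273.99/1.79 = 153.07 A.
P_out = V_out I_out = 273.99 × 153.07 = 41940 W.
P_in = P_out/η = 41940/0.844 = 49692 W.
I_in = P_in/V_in = 49692/13200 = 3.76 A.

I_in ≈ 3.76 A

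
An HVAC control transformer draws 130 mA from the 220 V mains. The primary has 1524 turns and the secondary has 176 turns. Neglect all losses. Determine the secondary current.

I_s/I_p = N_p/N_s, so I_s = 0.130 × 1524/176 = 1.13 A.

I_s ≈ 1.13 A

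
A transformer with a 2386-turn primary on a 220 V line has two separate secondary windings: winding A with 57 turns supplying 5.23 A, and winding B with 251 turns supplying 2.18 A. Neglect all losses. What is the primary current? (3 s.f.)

V_A = 220 × 57/2386 = 5.2557 V; V_B = 220 × 251/2386 = 23.143 V.
P_out = V_A I_A + V_B I_B = 5.2557×5.23 + 23.143×2.18 = 27.487 + 50.452 = 77.940 W.
Ideal ⇒ P_in = P_out, so I_p = P_out/V_p = 77.940/220 = 0.354 A.

I_p ≈ 0.354 A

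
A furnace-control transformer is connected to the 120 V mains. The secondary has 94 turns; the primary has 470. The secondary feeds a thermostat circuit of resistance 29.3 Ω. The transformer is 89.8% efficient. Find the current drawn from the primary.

I_p ≈ 0.182 A

V_s = 120 × 94/470 = 24.000 V.
I_s = V_s/R = 24.000/29.3 = 0.81911 A.
P_out = V_s I_s = 24.000 × 0.81911 = 19.659 W.
P_in = P_out/η = 19.659/0.898 = 21.892 W.
I_p = P_in/V_p = 21.892/120 = 0.182 A.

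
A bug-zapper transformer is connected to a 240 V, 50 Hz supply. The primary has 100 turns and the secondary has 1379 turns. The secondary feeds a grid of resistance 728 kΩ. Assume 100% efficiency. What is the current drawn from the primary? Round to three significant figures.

I_p ≈ 0.0627 A

V_s = V_p × N_s/N_p = 240 × 1379/100 = 3309.6 V.
I_s = V_s/R = 3309.6/728000 = 0.0045462 A.
For an ideal transformer I_p N_p = I_s N_s, so I_p = 0.0045462 × 1379/100 = 0.0627 A.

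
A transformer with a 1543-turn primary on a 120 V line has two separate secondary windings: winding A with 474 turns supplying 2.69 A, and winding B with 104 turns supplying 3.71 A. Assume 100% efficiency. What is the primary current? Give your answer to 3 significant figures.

V_A = 120 × 474/1543 = 36.863 V; V_B = 120 × 104/1543 = 8.0881 V.
P_out = V_A I_A + V_B I_B = 36.863×2.69 + 8.0881×3.71 = 99.162 + 30.007 = 129.17 W.
Ideal ⇒ P_in = P_out, so I_p = P_out/V_p = 129.17/120 = 1.08 A.

I_p ≈ 1.08 A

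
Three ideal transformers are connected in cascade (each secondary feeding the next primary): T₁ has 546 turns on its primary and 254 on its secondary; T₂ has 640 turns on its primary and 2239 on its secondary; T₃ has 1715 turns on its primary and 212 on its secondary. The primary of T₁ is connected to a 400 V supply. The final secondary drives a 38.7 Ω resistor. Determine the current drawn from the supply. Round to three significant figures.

I_supply ≈ 0.418 A

After T₁: V = 400.00 × 254/546 = 186.08 V.
After T₂: V = 186.08 × 2239/640 = 650.99 V.
After T₃: V = 650.99 × 212/1715 = 80.472 V.
I_load = 80.472/38.7 = 2.0794 A, so P_out = 80.472 × 2.0794 = 167.33 W.
All ideal ⇒ P_in = P_out, so I_supply = 167.33/400 = 0.418 A.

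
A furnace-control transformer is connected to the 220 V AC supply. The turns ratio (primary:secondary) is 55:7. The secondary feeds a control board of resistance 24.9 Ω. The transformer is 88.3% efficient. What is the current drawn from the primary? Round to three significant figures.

I_p ≈ 0.162 A

V_s = 220 × 7/55 = 28.000 V.
I_s = V_s/R = 28.000/24.9 = 1.1245 A.
P_out = V_s I_s = 28.000 × 1.1245 = 31.486 W.
P_in = P_out/η = 31.486/0.883 = 35.658 W.
I_p = P_in/V_p = 35.658/220 = 0.162 A.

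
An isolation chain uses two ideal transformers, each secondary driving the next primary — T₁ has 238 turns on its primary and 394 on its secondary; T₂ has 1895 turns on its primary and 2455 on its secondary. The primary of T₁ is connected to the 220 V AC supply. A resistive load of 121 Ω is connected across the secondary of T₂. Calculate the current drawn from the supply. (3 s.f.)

I_supply ≈ 8.36 A

After T₁: V = 220.00 × 394/238 = 364.20 V.
After T₂: V = 364.20 × 2455/1895 = 471.83 V.
I_load = 471.83/121 = 3.8994 A, so P_out = 471.83 × 3.8994 = 1839.9 W.
All ideal ⇒ P_in = P_out, so I_supply = 1839.9/220 = 8.36 A.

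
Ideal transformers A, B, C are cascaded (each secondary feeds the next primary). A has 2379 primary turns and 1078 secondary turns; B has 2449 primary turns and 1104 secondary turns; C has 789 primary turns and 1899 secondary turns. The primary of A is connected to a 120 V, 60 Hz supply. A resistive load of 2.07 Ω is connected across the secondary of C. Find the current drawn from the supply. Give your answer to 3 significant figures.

Secondary of A: V = 120.00 × 1078/2379 = 54.376 V.
Secondary of B: V = 54.376 × 1104/2449 = 24.512 V.
Secondary of C: V = 24.512 × 1899/789 = 58.998 V.
I_load = 58.998/2.07 = 28.501 A, so P_out = 58.998 × 28.501 = 1681.5 W.
All ideal ⇒ P_in = P_out, so I_supply = 1681.5/120 = 14.0 A.

I_supply ≈ 14.0 A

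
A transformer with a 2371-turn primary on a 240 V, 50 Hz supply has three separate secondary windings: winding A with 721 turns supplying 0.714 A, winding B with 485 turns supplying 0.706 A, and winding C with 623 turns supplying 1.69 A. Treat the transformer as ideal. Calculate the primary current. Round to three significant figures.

V_A = 240 × 721/2371 = 72.982 V; V_B = 240 × 485/2371 = 49.093 V; V_C = 240 × 623/2371 = 63.062 V.
P_out = V_A I_A + V_B I_B + V_C I_C = 72.982×0.714 + 49.093×0.706 + 63.062×1.69 = 52.109 + 34.660 + 106.57 = 193.34 W.
Ideal ⇒ P_in = P_out, so I_p = P_out/V_p = 193.34/240 = 0.806 A.

I_p ≈ 0.806 A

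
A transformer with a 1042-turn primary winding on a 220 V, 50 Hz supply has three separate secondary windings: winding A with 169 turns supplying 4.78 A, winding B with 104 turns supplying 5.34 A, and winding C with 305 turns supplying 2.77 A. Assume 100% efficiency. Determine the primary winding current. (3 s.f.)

V_A = 220 × 169/1042 = 35.681 V; V_B = 220 × 104/1042 = 21.958 V; V_C = 220 × 305/1042 = 64.395 V.
P_out = V_A I_A + V_B I_B + V_C I_C = 35.681×4.78 + 21.958×5.34 + 64.395×2.77 = 170.56 + 117.25 + 178.38 = 466.19 W.
Ideal ⇒ P_in = P_out, so I_p = P_out/V_p = 466.19/220 = 2.12 A.

I_p ≈ 2.12 A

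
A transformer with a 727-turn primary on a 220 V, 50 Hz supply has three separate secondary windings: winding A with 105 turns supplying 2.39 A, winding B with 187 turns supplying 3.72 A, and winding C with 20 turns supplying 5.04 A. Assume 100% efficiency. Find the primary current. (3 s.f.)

V_A = 220 × 105/727 = 31.774 V; V_B = 220 × 187/727 = 56.589 V; V_C = 220 × 20/727 = 6.0523 V.
P_out = V_A I_A + V_B I_B + V_C I_C = 31.774×2.39 + 56.589×3.72 + 6.0523×5.04 = 75.941 + 210.51 + 30.503 = 316.95 W.
Ideal ⇒ P_in = P_out, so I_p = P_out/V_p = 316.95/220 = 1.44 A.

I_p ≈ 1.44 A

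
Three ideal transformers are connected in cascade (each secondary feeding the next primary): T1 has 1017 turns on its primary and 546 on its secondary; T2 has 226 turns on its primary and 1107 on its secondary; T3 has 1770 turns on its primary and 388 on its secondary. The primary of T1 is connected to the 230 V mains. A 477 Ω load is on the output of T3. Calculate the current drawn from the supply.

Secondary of T1: V = 230.00 × 546/1017 = 123.48 V.
Secondary of T2: V = 123.48 × 1107/226 = 604.84 V.
Secondary of T3: V = 604.84 × 388/1770 = 132.59 V.
I_load = 132.59/477 = 0.27796 A, so P_out = 132.59 × 0.27796 = 36.853 W.
All ideal ⇒ P_in = P_out, so I_supply = 36.853/230 = 0.160 A.

I_supply ≈ 0.160 A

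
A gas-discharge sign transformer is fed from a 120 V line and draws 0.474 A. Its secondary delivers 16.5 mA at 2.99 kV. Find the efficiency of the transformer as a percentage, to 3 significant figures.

η ≈ 86.7%

P_in = 120 × 0.474 = 56.8800 W.
P_out = 2990 × 0.0165 = 49.3350 W.
η = P_out/P_in = 49.3350/56.8800 = 0.867.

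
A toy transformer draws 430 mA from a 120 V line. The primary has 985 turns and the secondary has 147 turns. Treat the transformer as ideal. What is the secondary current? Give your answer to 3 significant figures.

I_s/I_p = N_p/N_s, so I_s = 0.430 × 985/147 = 2.88 A.

I_s ≈ 2.88 A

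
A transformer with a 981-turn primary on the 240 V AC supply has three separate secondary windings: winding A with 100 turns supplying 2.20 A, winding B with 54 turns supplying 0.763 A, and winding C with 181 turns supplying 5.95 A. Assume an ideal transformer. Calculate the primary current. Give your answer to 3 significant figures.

V_A = 240 × 100/981 = 24.465 V; V_B = 240 × 54/981 = 13.211 V; V_C = 240 × 181/981 = 44.281 V.
P_out = V_A I_A + V_B I_B + V_C I_C = 24.465×2.20 + 13.211×0.763 + 44.281×5.95 = 53.823 + 10.080 + 263.47 = 327.38 W.
Ideal ⇒ P_in = P_out, so I_p = P_out/V_p = 327.38/240 = 1.36 A.

I_p ≈ 1.36 A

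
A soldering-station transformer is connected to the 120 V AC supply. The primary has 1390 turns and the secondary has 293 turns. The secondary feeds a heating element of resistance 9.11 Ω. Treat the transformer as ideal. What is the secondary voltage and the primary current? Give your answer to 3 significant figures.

V_s = V_p × N_s/N_p = 120 × 293/1390 = 25.295 V.
I_s = V_s/R = 25.295/9.11 = 2.7766 A.
I_p = I_s × N_s/N_p = 2.7766 × 293/1390 = 0.585 A.

V_s ≈ 25.3 V, I_p ≈ 0.585 A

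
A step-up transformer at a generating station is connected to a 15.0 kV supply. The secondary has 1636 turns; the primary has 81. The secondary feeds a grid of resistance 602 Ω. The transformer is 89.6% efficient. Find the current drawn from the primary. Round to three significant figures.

I_p ≈ 11300 A

V_s = 15000 × 1636/81 = 302960 V.
I_s = V_s/R = 302960/602 = 503.26 A.
P_out = V_s I_s = 302960 × 503.26 = 1.5247×10^8 W.
P_in = P_out/η = 1.5247×10^8/0.896 = 1.7017×10^8 W.
I_p = P_in/V_p = 1.7017×10^8/15000 = 11300 A.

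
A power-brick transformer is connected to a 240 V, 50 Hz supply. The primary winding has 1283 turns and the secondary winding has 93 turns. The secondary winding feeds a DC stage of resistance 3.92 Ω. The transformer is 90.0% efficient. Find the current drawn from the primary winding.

I_p ≈ 0.357 A

V_s = 240 × 93/1283 = 17.397 V.
I_s = V_s/R = 17.397/3.92 = 4.4379 A.
P_out = V_s I_s = 17.397 × 4.4379 = 77.206 W.
P_in = P_out/η = 77.206/0.900 = 85.784 W.
I_p = P_in/V_p = 85.784/240 = 0.357 A.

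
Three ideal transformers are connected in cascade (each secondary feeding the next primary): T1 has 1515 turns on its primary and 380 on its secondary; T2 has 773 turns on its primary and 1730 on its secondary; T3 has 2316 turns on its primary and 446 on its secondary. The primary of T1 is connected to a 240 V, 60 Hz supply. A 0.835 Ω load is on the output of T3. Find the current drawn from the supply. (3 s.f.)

I_supply ≈ 3.36 A

After T1: V = 240.00 × 380/1515 = 60.198 V.
After T2: V = 60.198 × 1730/773 = 134.73 V.
After T3: V = 134.73 × 446/2316 = 25.944 V.
I_load = 25.944/0.835 = 31.071 A, so P_out = 25.944 × 31.071 = 806.13 W.
All ideal ⇒ P_in = P_out, so I_supply = 806.13/240 = 3.36 A.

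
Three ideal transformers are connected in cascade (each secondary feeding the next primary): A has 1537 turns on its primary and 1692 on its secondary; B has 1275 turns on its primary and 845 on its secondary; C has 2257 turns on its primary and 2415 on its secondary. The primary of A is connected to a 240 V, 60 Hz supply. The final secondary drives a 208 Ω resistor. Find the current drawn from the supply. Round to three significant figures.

Secondary of A: V = 240.00 × 1692/1537 = 264.20 V.
Secondary of B: V = 264.20 × 845/1275 = 175.10 V.
Secondary of C: V = 175.10 × 2415/2257 = 187.36 V.
I_load = 187.36/208 = 0.90075 A, so P_out = 187.36 × 0.90075 = 168.76 W.
All ideal ⇒ P_in = P_out, so I_supply = 168.76/240 = 0.703 A.

I_supply ≈ 0.703 A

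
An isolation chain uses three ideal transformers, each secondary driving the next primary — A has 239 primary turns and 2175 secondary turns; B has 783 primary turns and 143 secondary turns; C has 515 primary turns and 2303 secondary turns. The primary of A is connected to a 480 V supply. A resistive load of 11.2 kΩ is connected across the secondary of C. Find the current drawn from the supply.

Secondary of A: V = 480.00 × 2175/239 = 4368.2 V.
Secondary of B: V = 4368.2 × 143/783 = 797.77 V.
Secondary of C: V = 797.77 × 2303/515 = 3567.5 V.
I_load = 3567.5/11200 = 0.31853 A, so P_out = 3567.5 × 0.31853 = 1136.3 W.
All ideal ⇒ P_in = P_out, so I_supply = 1136.3/480 = 2.37 A.

I_supply ≈ 2.37 A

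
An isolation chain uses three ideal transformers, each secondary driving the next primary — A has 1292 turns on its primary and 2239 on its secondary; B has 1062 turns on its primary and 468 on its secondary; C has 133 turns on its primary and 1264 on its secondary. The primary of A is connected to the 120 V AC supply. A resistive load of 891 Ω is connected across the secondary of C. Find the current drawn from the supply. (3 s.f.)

Secondary of A: V = 120.00 × 2239/1292 = 207.96 V.
Secondary of B: V = 207.96 × 468/1062 = 91.642 V.
Secondary of C: V = 91.642 × 1264/133 = 870.94 V.
I_load = 870.94/891 = 0.97749 A, so P_out = 870.94 × 0.97749 = 851.34 W.
All ideal ⇒ P_in = P_out, so I_supply = 851.34/120 = 7.09 A.

I_supply ≈ 7.09 A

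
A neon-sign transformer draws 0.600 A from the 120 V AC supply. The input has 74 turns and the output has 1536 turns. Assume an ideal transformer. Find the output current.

I_out ≈ 0.0289 A

I_out/I_in = N_in/N_out, so I_out = 0.600 × 74/1536 = 0.0289 A.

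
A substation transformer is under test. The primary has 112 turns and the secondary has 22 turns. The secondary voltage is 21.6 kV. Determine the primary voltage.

V_p/V_s = N_p/N_s, so V_p = 21600 × 112/22 = 110000 V.

V_p ≈ 110000 V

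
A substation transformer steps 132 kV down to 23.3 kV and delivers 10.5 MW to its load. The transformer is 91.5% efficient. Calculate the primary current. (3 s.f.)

I_p ≈ 86.9 A

P_in = P_out/η = 1.05×10^7/0.915 = 1.1475×10^7 W.
I_p = P_in/V_p = 1.1475×10^7/132000 = 86.9 A.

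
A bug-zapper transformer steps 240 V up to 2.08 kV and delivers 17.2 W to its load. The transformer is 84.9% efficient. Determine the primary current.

I_p ≈ 0.0844 A

P_in = P_out/η = 17.2/0.849 = 20.259 W.
I_p = P_in/V_p = 20.259/240 = 0.0844 A.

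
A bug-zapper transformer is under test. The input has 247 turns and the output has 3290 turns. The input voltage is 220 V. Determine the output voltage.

V_out ≈ 2930 V

V_out/V_in = N_out/N_in, so V_out = 220 × 3290/247 = 2930 V.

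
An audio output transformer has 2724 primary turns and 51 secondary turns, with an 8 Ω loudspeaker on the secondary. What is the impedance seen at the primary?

Z_p ≈ 22800 Ω

Z_p = (N_p/N_s)² × Z_s = (2724/51)² × 8 = 22800 Ω.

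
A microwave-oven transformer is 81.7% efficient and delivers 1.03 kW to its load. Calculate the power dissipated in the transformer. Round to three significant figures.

P_in = P_out/η = 1030/0.817 = 1260.71 W.
P_loss = P_in − P_out = 1260.71 − 1030 = 231 W.

P_loss ≈ 231 W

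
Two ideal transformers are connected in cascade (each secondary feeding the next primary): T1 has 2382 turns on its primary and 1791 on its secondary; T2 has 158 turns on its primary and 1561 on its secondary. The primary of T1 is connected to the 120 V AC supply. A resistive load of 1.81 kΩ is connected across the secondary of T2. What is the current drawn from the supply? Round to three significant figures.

After T1: V = 120.00 × 1791/2382 = 90.227 V.
After T2: V = 90.227 × 1561/158 = 891.42 V.
I_load = 891.42/1810 = 0.49250 A, so P_out = 891.42 × 0.49250 = 439.02 W.
All ideal ⇒ P_in = P_out, so I_supply = 439.02/120 = 3.66 A.

I_supply ≈ 3.66 A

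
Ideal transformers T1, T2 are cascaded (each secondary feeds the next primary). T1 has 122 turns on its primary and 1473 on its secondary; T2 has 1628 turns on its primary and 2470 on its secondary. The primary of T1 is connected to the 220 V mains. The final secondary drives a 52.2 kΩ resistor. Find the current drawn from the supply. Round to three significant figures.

I_supply ≈ 1.41 A

After T1: V = 220.00 × 1473/122 = 2656.2 V.
After T2: V = 2656.2 × 2470/1628 = 4030.0 V.
I_load = 4030.0/52200 = 0.077204 A, so P_out = 4030.0 × 0.077204 = 311.13 W.
All ideal ⇒ P_in = P_out, so I_supply = 311.13/220 = 1.41 A.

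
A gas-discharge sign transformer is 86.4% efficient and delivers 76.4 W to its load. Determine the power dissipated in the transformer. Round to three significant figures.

P_loss ≈ 12.0 W

P_in = P_out/η = 76.4/0.864 = 88.4259 W.
P_loss = P_in − P_out = 88.4259 − 76.4 = 12.0 W.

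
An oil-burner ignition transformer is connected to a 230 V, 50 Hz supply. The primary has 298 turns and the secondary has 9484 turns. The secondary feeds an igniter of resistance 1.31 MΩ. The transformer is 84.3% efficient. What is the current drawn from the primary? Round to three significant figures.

V_s = 230 × 9484/298 = 7319.9 V.
I_s = V_s/R = 7319.9/(1.31×10^6) = 0.0055877 A.
P_out = V_s I_s = 7319.9 × 0.0055877 = 40.901 W.
P_in = P_out/η = 40.901/0.843 = 48.518 W.
I_p = P_in/V_p = 48.518/230 = 0.211 A.

I_p ≈ 0.211 A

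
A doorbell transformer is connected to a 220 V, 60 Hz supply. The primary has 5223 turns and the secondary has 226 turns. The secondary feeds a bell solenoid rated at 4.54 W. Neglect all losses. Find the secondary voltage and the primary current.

V_s ≈ 9.52 V, I_p ≈ 0.0206 A

V_s = V_p × N_s/N_p = 220 × 226/5223 = 9.5194 V.
I_s = P/V_s = 4.54/9.5194 = 0.47692 A.
I_p = I_s × N_s/N_p = 0.47692 × 226/5223 = 0.0206 A.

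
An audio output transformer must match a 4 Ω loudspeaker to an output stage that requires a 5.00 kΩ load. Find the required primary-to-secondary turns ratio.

Z_p/Z_s = (N_p/N_s)², so N_p/N_s = √(5000/4) = √1250 = 35.4.

N_p/N_s ≈ 35.4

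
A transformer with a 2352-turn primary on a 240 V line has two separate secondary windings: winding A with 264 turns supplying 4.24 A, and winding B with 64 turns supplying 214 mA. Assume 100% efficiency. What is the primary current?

I_p ≈ 0.482 A

V_A = 240 × 264/2352 = 26.939 V; V_B = 240 × 64/2352 = 6.5306 V.
P_out = V_A I_A + V_B I_B = 26.939×4.24 + 6.5306×0.214 = 114.22 + 1.3976 = 115.62 W.
Ideal ⇒ P_in = P_out, so I_p = P_out/V_p = 115.62/240 = 0.482 A.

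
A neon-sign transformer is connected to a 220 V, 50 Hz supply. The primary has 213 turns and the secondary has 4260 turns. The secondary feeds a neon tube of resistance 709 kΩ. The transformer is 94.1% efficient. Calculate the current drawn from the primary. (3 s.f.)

V_s = 220 × 4260/213 = 4400.0 V.
I_s = V_s/R = 4400.0/709000 = 0.0062059 A.
P_out = V_s I_s = 4400.0 × 0.0062059 = 27.306 W.
P_in = P_out/η = 27.306/0.941 = 29.018 W.
I_p = P_in/V_p = 29.018/220 = 0.132 A.

I_p ≈ 0.132 A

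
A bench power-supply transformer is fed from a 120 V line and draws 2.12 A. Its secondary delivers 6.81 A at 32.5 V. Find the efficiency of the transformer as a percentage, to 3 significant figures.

η ≈ 87.0%

P_in = 120 × 2.12 = 254.400 W.
P_out = 32.5 × 6.81 = 221.325 W.
η = P_out/P_in = 221.325/254.400 = 0.870.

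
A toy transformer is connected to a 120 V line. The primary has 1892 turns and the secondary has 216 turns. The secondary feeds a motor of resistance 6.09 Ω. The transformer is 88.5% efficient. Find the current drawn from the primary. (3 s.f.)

I_p ≈ 0.290 A

V_s = 120 × 216/1892 = 13.700 V.
I_s = V_s/R = 13.700/6.09 = 2.2496 A.
P_out = V_s I_s = 13.700 × 2.2496 = 30.818 W.
P_in = P_out/η = 30.818/0.885 = 34.823 W.
I_p = P_in/V_p = 34.823/120 = 0.290 A.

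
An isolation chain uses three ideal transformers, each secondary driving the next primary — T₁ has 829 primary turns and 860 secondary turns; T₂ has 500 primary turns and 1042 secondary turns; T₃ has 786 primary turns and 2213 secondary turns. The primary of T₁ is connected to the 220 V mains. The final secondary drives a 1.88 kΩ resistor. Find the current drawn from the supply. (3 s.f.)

Secondary of T₁: V = 220.00 × 860/829 = 228.23 V.
Secondary of T₂: V = 228.23 × 1042/500 = 475.62 V.
Secondary of T₃: V = 475.62 × 2213/786 = 1339.1 V.
I_load = 1339.1/1880 = 0.71230 A, so P_out = 1339.1 × 0.71230 = 953.87 W.
All ideal ⇒ P_in = P_out, so I_supply = 953.87/220 = 4.34 A.

I_supply ≈ 4.34 A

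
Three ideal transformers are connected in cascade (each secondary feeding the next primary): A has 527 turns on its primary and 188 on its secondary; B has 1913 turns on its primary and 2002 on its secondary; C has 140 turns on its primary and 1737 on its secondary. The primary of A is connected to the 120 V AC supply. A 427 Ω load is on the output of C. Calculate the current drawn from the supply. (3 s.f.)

I_supply ≈ 6.03 A

Secondary of A: V = 120.00 × 188/527 = 42.808 V.
Secondary of B: V = 42.808 × 2002/1913 = 44.800 V.
Secondary of C: V = 44.800 × 1737/140 = 555.84 V.
I_load = 555.84/427 = 1.3017 A, so P_out = 555.84 × 1.3017 = 723.55 W.
All ideal ⇒ P_in = P_out, so I_supply = 723.55/120 = 6.03 A.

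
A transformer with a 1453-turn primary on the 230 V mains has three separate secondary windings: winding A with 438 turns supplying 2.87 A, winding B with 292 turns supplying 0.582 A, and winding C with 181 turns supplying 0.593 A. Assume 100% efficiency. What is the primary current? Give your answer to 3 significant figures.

V_A = 230 × 438/1453 = 69.332 V; V_B = 230 × 292/1453 = 46.222 V; V_C = 230 × 181/1453 = 28.651 V.
P_out = V_A I_A + V_B I_B + V_C I_C = 69.332×2.87 + 46.222×0.582 + 28.651×0.593 = 198.98 + 26.901 + 16.990 = 242.88 W.
Ideal ⇒ P_in = P_out, so I_p = P_out/V_p = 242.88/230 = 1.06 A.

I_p ≈ 1.06 A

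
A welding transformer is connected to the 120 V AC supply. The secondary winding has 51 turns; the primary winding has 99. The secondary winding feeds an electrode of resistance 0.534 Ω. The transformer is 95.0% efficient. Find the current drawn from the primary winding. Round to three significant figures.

I_p ≈ 62.8 A

V_s = 120 × 51/99 = 61.818 V.
I_s = V_s/R = 61.818/0.534 = 115.76 A.
P_out = V_s I_s = 61.818 × 115.76 = 7156.3 W.
P_in = P_out/η = 7156.3/0.950 = 7533.0 W.
I_p = P_in/V_p = 7533.0/120 = 62.8 A.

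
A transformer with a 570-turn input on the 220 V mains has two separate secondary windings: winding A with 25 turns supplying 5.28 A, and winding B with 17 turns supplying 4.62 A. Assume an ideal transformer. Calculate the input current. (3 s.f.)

V_A = 220 × 25/570 = 9.6491 V; V_B = 220 × 17/570 = 6.5614 V.
P_out = V_A I_A + V_B I_B = 9.6491×5.28 + 6.5614×4.62 = 50.947 + 30.314 = 81.261 W.
Ideal ⇒ P_in = P_out, so I_in = P_out/V_in = 81.261/220 = 0.369 A.

I_in ≈ 0.369 A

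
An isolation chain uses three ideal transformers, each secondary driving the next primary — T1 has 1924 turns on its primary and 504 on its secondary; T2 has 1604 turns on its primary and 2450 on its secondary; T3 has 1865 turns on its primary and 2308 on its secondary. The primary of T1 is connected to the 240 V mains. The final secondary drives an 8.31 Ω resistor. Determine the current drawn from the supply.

After T1: V = 240.00 × 504/1924 = 62.869 V.
After T2: V = 62.869 × 2450/1604 = 96.028 V.
After T3: V = 96.028 × 2308/1865 = 118.84 V.
I_load = 118.84/8.31 = 14.301 A, so P_out = 118.84 × 14.301 = 1699.5 W.
All ideal ⇒ P_in = P_out, so I_supply = 1699.5/240 = 7.08 A.

I_supply ≈ 7.08 A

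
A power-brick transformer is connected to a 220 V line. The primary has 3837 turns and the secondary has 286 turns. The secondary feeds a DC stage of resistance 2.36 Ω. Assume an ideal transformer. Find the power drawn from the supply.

V_s = V_p × N_s/N_p = 220 × 286/3837 = 16.398 V.
I_s = V_s/R = 16.398/2.36 = 6.9484 A.
I_p = I_s × N_s/N_p = 6.9484 × 286/3837 = 0.51792 A.
P = V_p I_p = 220 × 0.51792 = 114 W.

P ≈ 114 W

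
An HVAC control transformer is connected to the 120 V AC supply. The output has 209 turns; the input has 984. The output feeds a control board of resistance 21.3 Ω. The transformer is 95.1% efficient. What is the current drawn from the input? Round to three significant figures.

V_out = 120 × 209/984 = 25.488 V.
I_out = V_out/R = 25.488/21.3 = 1.1966 A.
P_out = V_out I_out = 25.488 × 1.1966 = 30.499 W.
P_in = P_out/η = 30.499/0.951 = 32.070 W.
I_in = P_in/V_in = 32.070/120 = 0.267 A.

I_in ≈ 0.267 A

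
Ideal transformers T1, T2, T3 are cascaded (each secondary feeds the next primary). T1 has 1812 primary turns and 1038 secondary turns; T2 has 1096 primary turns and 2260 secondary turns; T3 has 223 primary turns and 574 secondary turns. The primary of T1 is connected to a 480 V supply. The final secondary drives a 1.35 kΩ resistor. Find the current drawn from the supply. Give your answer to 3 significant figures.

I_supply ≈ 3.29 A

Secondary of T1: V = 480.00 × 1038/1812 = 274.97 V.
Secondary of T2: V = 274.97 × 2260/1096 = 566.99 V.
Secondary of T3: V = 566.99 × 574/223 = 1459.4 V.
I_load = 1459.4/1350 = 1.0811 A, so P_out = 1459.4 × 1.0811 = 1577.7 W.
All ideal ⇒ P_in = P_out, so I_supply = 1577.7/480 = 3.29 A.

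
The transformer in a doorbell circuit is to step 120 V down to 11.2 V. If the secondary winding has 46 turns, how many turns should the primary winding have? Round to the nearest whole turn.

N_p = 493 turns

N_p/N_s = V_p/V_s, so N_p = 46 × 120/11.2 = 492.9 ≈ 493 turns.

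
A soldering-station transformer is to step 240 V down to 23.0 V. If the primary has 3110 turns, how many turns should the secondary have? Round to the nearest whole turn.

N_s/N_p = V_s/V_p, so N_s = 3110 × 23.0/240 = 298.0 ≈ 298 turns.

N_s = 298 turns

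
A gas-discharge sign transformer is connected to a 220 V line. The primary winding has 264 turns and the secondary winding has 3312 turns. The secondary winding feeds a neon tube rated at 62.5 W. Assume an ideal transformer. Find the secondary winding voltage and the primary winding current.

V_s ≈ 2760 V, I_p ≈ 0.284 A

V_s = V_p × N_s/N_p = 220 × 3312/264 = 2760.0 V.
I_s = P/V_s = 62.5/2760.0 = 0.022645 A.
I_p = I_s × N_s/N_p = 0.022645 × 3312/264 = 0.284 A.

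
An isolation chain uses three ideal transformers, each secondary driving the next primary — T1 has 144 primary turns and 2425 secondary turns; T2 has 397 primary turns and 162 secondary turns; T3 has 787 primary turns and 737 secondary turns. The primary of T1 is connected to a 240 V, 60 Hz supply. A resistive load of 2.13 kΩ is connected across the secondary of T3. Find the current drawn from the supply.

I_supply ≈ 4.67 A

Secondary of T1: V = 240.00 × 2425/144 = 4041.7 V.
Secondary of T2: V = 4041.7 × 162/397 = 1649.2 V.
Secondary of T3: V = 1649.2 × 737/787 = 1544.5 V.
I_load = 1544.5/2130 = 0.72510 A, so P_out = 1544.5 × 0.72510 = 1119.9 W.
All ideal ⇒ P_in = P_out, so I_supply = 1119.9/240 = 4.67 A.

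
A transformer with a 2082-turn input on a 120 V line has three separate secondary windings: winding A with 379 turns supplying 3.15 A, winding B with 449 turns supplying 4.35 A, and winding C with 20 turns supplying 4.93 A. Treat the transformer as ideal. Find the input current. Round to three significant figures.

V_A = 120 × 379/2082 = 21.844 V; V_B = 120 × 449/2082 = 25.879 V; V_C = 120 × 20/2082 = 1.1527 V.
P_out = V_A I_A + V_B I_B + V_C I_C = 21.844×3.15 + 25.879×4.35 + 1.1527×4.93 = 68.810 + 112.57 + 5.6830 = 187.07 W.
Ideal ⇒ P_in = P_out, so I_in = P_out/V_in = 187.07/120 = 1.56 A.

I_in ≈ 1.56 A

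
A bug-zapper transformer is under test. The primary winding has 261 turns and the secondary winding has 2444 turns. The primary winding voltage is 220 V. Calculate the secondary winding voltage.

V_s ≈ 2060 V

V_s/V_p = N_s/N_p, so V_s = 220 × 2444/261 = 2060 V.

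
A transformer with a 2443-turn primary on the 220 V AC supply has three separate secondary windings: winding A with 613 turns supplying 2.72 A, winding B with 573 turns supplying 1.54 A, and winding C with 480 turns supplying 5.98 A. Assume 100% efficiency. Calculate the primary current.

V_A = 220 × 613/2443 = 55.203 V; V_B = 220 × 573/2443 = 51.600 V; V_C = 220 × 480/2443 = 43.226 V.
P_out = V_A I_A + V_B I_B + V_C I_C = 55.203×2.72 + 51.600×1.54 + 43.226×5.98 = 150.15 + 79.465 + 258.49 = 488.10 W.
Ideal ⇒ P_in = P_out, so I_p = P_out/V_p = 488.10/220 = 2.22 A.

I_p ≈ 2.22 A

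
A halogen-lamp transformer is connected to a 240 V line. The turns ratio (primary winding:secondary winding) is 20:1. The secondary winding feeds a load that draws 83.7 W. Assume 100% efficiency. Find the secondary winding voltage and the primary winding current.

V_s = V_p × N_s/N_p = 240 × 1/20 = 12.000 V.
I_s = P/V_s = 83.7/12.000 = 6.9750 A.
I_p = I_s × N_s/N_p = 6.9750 × 1/20 = 0.349 A.

V_s ≈ 12.0 V, I_p ≈ 0.349 A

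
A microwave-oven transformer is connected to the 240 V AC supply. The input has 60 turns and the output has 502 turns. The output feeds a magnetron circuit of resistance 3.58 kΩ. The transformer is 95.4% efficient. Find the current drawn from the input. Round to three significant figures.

V_out = 240 × 502/60 = 2008.0 V.
I_out = V_out/R = 2008.0/3580 = 0.56089 A.
P_out = V_out I_out = 2008.0 × 0.56089 = 1126.3 W.
P_in = P_out/η = 1126.3/0.954 = 1180.6 W.
I_in = P_in/V_in = 1180.6/240 = 4.92 A.

I_in ≈ 4.92 A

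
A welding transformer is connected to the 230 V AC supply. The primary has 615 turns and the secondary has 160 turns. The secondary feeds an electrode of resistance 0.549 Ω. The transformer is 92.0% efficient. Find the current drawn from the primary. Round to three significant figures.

I_p ≈ 30.8 A

V_s = 230 × 160/615 = 59.837 V.
I_s = V_s/R = 59.837/0.549 = 108.99 A.
P_out = V_s I_s = 59.837 × 108.99 = 6521.9 W.
P_in = P_out/η = 6521.9/0.920 = 7089.0 W.
I_p = P_in/V_p = 7089.0/230 = 30.8 A.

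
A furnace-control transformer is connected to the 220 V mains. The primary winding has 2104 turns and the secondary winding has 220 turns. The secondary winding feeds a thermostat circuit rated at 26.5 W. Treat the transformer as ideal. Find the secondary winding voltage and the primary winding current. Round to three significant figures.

V_s ≈ 23.0 V, I_p ≈ 0.120 A

V_s = V_p × N_s/N_p = 220 × 220/2104 = 23.004 V.
I_s = P/V_s = 26.5/23.004 = 1.1520 A.
I_p = I_s × N_s/N_p = 1.1520 × 220/2104 = 0.120 A.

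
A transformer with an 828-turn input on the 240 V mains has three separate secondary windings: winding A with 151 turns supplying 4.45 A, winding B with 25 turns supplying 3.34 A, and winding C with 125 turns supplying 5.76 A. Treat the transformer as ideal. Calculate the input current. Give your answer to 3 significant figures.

I_in ≈ 1.78 A

V_A = 240 × 151/828 = 43.768 V; V_B = 240 × 25/828 = 7.2464 V; V_C = 240 × 125/828 = 36.232 V.
P_out = V_A I_A + V_B I_B + V_C I_C = 43.768×4.45 + 7.2464×3.34 + 36.232×5.76 = 194.77 + 24.203 + 208.70 = 427.67 W.
Ideal ⇒ P_in = P_out, so I_in = P_out/V_in = 427.67/240 = 1.78 A.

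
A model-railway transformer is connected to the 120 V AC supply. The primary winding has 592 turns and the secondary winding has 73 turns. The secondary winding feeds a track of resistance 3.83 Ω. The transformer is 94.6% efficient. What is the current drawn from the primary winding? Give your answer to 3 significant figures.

V_s = 120 × 73/592 = 14.797 V.
I_s = V_s/R = 14.797/3.83 = 3.8635 A.
P_out = V_s I_s = 14.797 × 3.8635 = 57.170 W.
P_in = P_out/η = 57.170/0.946 = 60.433 W.
I_p = P_in/V_p = 60.433/120 = 0.504 A.

I_p ≈ 0.504 A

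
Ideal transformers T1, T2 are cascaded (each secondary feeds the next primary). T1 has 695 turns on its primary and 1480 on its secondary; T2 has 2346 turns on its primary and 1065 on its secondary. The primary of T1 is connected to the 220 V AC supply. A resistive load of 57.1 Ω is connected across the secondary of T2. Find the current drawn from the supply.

After T1: V = 220.00 × 1480/695 = 468.49 V.
After T2: V = 468.49 × 1065/2346 = 212.68 V.
I_load = 212.68/57.1 = 3.7246 A, so P_out = 212.68 × 3.7246 = 792.15 W.
All ideal ⇒ P_in = P_out, so I_supply = 792.15/220 = 3.60 A.

I_supply ≈ 3.60 A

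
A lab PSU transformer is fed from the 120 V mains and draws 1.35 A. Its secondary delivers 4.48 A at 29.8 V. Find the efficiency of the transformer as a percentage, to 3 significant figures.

P_in = 120 × 1.35 = 162.000 W.
P_out = 29.8 × 4.48 = 133.504 W.
η = P_out/P_in = 133.504/162.000 = 0.824.

η ≈ 82.4%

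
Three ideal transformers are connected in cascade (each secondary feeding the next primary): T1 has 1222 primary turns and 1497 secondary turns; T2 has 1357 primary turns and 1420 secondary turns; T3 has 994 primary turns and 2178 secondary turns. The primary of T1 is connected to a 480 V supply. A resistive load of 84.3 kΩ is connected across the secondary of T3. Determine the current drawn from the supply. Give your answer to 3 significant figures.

After T1: V = 480.00 × 1497/1222 = 588.02 V.
After T2: V = 588.02 × 1420/1357 = 615.32 V.
After T3: V = 615.32 × 2178/994 = 1348.3 V.
I_load = 1348.3/84300 = 0.015994 A, so P_out = 1348.3 × 0.015994 = 21.563 W.
All ideal ⇒ P_in = P_out, so I_supply = 21.563/480 = 0.0449 A.

I_supply ≈ 0.0449 A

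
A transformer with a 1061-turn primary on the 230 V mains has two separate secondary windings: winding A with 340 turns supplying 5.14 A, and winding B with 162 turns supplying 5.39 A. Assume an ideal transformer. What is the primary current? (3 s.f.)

V_A = 230 × 340/1061 = 73.704 V; V_B = 230 × 162/1061 = 35.118 V.
P_out = V_A I_A + V_B I_B = 73.704×5.14 + 35.118×5.39 = 378.84 + 189.29 = 568.12 W.
Ideal ⇒ P_in = P_out, so I_p = P_out/V_p = 568.12/230 = 2.47 A.

I_p ≈ 2.47 A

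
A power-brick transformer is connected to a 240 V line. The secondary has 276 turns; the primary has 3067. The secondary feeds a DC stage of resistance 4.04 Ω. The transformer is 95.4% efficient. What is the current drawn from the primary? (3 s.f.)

I_p ≈ 0.504 A

V_s = 240 × 276/3067 = 21.598 V.
I_s = V_s/R = 21.598/4.04 = 5.3460 A.
P_out = V_s I_s = 21.598 × 5.3460 = 115.46 W.
P_in = P_out/η = 115.46/0.954 = 121.03 W.
I_p = P_in/V_p = 121.03/240 = 0.504 A.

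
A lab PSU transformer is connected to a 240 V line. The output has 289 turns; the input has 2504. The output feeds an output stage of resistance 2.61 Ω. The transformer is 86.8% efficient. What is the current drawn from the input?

I_in ≈ 1.41 A

V_out = 240 × 289/2504 = 27.700 V.
I_out = V_out/R = 27.700/2.61 = 10.613 A.
P_out = V_out I_out = 27.700 × 10.613 = 293.97 W.
P_in = P_out/η = 293.97/0.868 = 338.68 W.
I_in = P_in/V_in = 338.68/240 = 1.41 A.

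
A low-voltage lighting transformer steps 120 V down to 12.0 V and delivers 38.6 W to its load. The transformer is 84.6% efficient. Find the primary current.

I_p ≈ 0.380 A

P_in = P_out/η = 38.6/0.846 = 45.626 W.
I_p = P_in/V_p = 45.626/120 = 0.380 A.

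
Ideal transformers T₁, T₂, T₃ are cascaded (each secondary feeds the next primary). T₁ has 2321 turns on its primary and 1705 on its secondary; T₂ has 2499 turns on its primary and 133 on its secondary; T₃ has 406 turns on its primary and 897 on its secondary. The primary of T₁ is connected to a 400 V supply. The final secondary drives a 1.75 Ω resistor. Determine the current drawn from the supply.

Secondary of T₁: V = 400.00 × 1705/2321 = 293.84 V.
Secondary of T₂: V = 293.84 × 133/2499 = 15.638 V.
Secondary of T₃: V = 15.638 × 897/406 = 34.551 V.
I_load = 34.551/1.75 = 19.743 A, so P_out = 34.551 × 19.743 = 682.16 W.
All ideal ⇒ P_in = P_out, so I_supply = 682.16/400 = 1.71 A.

I_supply ≈ 1.71 A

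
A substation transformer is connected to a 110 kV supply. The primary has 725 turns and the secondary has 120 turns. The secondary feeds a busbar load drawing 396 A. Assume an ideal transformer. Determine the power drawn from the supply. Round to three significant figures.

I_p = I_s × N_s/N_p = 396 × 120/725 = 65.545 A.
P = V_p I_p = 110000 × 65.545 = 7.21×10^6 W.

P ≈ 7.21×10^6 W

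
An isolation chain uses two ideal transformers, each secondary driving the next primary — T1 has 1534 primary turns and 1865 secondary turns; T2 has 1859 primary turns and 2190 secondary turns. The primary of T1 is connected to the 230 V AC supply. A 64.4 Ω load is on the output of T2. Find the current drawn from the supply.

I_supply ≈ 7.33 A

After T1: V = 230.00 × 1865/1534 = 279.63 V.
After T2: V = 279.63 × 2190/1859 = 329.42 V.
I_load = 329.42/64.4 = 5.1152 A, so P_out = 329.42 × 5.1152 = 1685.0 W.
All ideal ⇒ P_in = P_out, so I_supply = 1685.0/230 = 7.33 A.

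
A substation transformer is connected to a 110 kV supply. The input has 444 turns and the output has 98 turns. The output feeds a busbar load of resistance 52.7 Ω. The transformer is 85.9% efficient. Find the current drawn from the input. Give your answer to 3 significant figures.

V_out = 110000 × 98/444 = 24279 V.
I_out = V_out/R = 24279/52.7 = 460.71 A.
P_out = V_out I_out = 24279 × 460.71 = 1.1186×10^7 W.
P_in = P_out/η = 1.1186×10^7/0.859 = 1.3022×10^7 W.
I_in = P_in/V_in = 1.3022×10^7/110000 = 118 A.

I_in ≈ 118 A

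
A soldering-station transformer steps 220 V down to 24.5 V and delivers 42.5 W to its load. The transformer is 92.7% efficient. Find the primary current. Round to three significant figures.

P_in = P_out/η = 42.5/0.927 = 45.847 W.
I_p = P_in/V_p = 45.847/220 = 0.208 A.

I_p ≈ 0.208 A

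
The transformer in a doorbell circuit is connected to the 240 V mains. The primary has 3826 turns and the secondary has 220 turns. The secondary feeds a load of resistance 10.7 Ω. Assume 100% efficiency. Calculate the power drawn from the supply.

V_s = V_p × N_s/N_p = 240 × 220/3826 = 13.800 V.
I_s = V_s/R = 13.800/10.7 = 1.2897 A.
I_p = I_s × N_s/N_p = 1.2897 × 220/3826 = 0.074162 A.
P = V_p I_p = 240 × 0.074162 = 17.8 W.

P ≈ 17.8 W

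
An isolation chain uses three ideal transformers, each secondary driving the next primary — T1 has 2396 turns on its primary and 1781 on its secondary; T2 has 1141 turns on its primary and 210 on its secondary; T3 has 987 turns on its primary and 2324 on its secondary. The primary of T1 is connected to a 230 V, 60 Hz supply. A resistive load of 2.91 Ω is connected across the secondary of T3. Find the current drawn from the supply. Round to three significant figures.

I_supply ≈ 8.20 A

After T1: V = 230.00 × 1781/2396 = 170.96 V.
After T2: V = 170.96 × 210/1141 = 31.466 V.
After T3: V = 31.466 × 2324/987 = 74.090 V.
I_load = 74.090/2.91 = 25.460 A, so P_out = 74.090 × 25.460 = 1886.3 W.
All ideal ⇒ P_in = P_out, so I_supply = 1886.3/230 = 8.20 A.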